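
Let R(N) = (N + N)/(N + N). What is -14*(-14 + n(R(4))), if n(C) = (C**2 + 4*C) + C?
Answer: 112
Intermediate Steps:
R(N) = 1 (R(N) = (2*N)/((2*N)) = (2*N)*(1/(2*N)) = 1)
n(C) = C**2 + 5*C
-14*(-14 + n(R(4))) = -14*(-14 + 1*(5 + 1)) = -14*(-14 + 1*6) = -14*(-14 + 6) = -14*(-8) = 112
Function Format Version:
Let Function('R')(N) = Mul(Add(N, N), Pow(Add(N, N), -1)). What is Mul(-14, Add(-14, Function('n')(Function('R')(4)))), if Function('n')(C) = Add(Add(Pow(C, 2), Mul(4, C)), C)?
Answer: 112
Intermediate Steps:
Function('R')(N) = 1 (Function('R')(N) = Mul(Mul(2, N), Pow(Mul(2, N), -1)) = Mul(Mul(2, N), Mul(Rational(1, 2), Pow(N, -1))) = 1)
Function('n')(C) = Add(Pow(C, 2), Mul(5, C))
Mul(-14, Add(-14, Function('n')(Function('R')(4)))) = Mul(-14, Add(-14, Mul(1, Add(5, 1)))) = Mul(-14, Add(-14, Mul(1, 6))) = Mul(-14, Add(-14, 6)) = Mul(-14, -8) = 112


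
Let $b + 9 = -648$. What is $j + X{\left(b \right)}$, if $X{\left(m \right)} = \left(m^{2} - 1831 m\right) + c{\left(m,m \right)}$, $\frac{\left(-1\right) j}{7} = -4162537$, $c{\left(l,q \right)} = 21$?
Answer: $30772396$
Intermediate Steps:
$b = -657$ ($b = -9 - 648 = -657$)
$j = 29137759$ ($j = \left(-7\right) \left(-4162537\right) = 29137759$)
$X{\left(m \right)} = 21 + m^{2} - 1831 m$ ($X{\left(m \right)} = \left(m^{2} - 1831 m\right) + 21 = 21 + m^{2} - 1831 m$)
$j + X{\left(b \right)} = 29137759 + \left(21 + \left(-657\right)^{2} - -1202967\right) = 29137759 + \left(21 + 431649 + 1202967\right) = 29137759 + 1634637 = 30772396$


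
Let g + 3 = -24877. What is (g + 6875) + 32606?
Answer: 14601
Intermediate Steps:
g = -24880 (g = -3 - 24877 = -24880)
(g + 6875) + 32606 = (-24880 + 6875) + 32606 = -18005 + 32606 = 14601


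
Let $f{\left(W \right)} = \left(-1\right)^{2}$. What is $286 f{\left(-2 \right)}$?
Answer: $286$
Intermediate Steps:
$f{\left(W \right)} = 1$
$286 f{\left(-2 \right)} = 286 \cdot 1 = 286$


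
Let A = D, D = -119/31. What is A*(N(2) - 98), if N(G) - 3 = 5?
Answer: 10710/31 ≈ 345.48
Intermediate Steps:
N(G) = 8 (N(G) = 3 + 5 = 8)
D = -119/31 (D = -119*1/31 = -119/31 ≈ -3.8387)
A = -119/31 ≈ -3.8387
A*(N(2) - 98) = -119*(8 - 98)/31 = -119/31*(-90) = 10710/31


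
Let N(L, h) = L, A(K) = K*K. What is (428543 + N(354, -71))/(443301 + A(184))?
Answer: 428897/477157 ≈ 0.89886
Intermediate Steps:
A(K) = K**2
(428543 + N(354, -71))/(443301 + A(184)) = (428543 + 354)/(443301 + 184**2) = 428897/(443301 + 33856) = 428897/477157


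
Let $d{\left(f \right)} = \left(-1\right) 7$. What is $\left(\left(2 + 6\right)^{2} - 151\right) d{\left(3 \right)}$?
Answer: $609$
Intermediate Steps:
$d{\left(f \right)} = -7$
$\left(\left(2 + 6\right)^{2} - 151\right) d{\left(3 \right)} = \left(\left(2 + 6\right)^{2} - 151\right) \left(-7\right) = \left(8^{2} - 151\right) \left(-7\right) = \left(64 - 151\right) \left(-7\right) = \left(-87\right) \left(-7\right) = 609$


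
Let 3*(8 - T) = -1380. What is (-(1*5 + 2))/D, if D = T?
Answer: -7/468 ≈ -0.014957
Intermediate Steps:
T = 468 (T = 8 - ⅓*(-1380) = 8 + 460 = 468)
D = 468
(-(1*5 + 2))/D = -(1*5 + 2)/468 = -(5 + 2)*(1/468) = -1*7*(1/468) = -7*1/468 = -7/468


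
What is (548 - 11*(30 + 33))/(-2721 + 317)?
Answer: 145/2404 ≈ 0.060316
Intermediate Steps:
(548 - 11*(30 + 33))/(-2721 + 317) = (548 - 11*63)/(-2404) = (548 - 693)*(-1/2404) = -145*(-1/2404) = 145/2404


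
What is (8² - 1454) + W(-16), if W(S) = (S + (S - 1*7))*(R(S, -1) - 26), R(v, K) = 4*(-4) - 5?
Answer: 443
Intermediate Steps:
R(v, K) = -21 (R(v, K) = -16 - 5 = -21)
W(S) = 329 - 94*S (W(S) = (S + (S - 1*7))*(-21 - 26) = (S + (S - 7))*(-47) = (S + (-7 + S))*(-47) = (-7 + 2*S)*(-47) = 329 - 94*S)
(8² - 1454) + W(-16) = (8² - 1454) + (329 - 94*(-16)) = (64 - 1454) + (329 + 1504) = -1390 + 1833 = 443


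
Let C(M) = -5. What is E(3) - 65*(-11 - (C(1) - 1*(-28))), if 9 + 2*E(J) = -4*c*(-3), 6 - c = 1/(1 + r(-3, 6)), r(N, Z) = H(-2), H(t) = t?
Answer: 4495/2 ≈ 2247.5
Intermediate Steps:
r(N, Z) = -2
c = 7 (c = 6 - 1/(1 - 2) = 6 - 1/(-1) = 6 - 1*(-1) = 6 + 1 = 7)
E(J) = 75/2 (E(J) = -9/2 + (-4*7*(-3))/2 = -9/2 + (-28*(-3))/2 = -9/2 + (½)*84 = -9/2 + 42 = 75/2)
E(3) - 65*(-11 - (C(1) - 1*(-28))) = 75/2 - 65*(-11 - (-5 - 1*(-28))) = 75/2 - 65*(-11 - (-5 + 28)) = 75/2 - 65*(-11 - 1*23) = 75/2 - 65*(-11 - 23) = 75/2 - 65*(-34) = 75/2 + 2210 = 4495/2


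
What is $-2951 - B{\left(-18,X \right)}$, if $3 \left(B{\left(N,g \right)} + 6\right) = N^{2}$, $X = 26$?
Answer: $-3053$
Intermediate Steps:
$B{\left(N,g \right)} = -6 + \frac{N^{2}}{3}$
$-2951 - B{\left(-18,X \right)} = -2951 - \left(-6 + \frac{\left(-18\right)^{2}}{3}\right) = -2951 - \left(-6 + \frac{1}{3} \cdot 324\right) = -2951 - \left(-6 + 108\right) = -2951 - 102 = -3053$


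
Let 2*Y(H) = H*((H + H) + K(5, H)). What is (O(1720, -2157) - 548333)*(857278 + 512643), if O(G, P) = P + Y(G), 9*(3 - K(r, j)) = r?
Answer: 29713737181310/9 ≈ 3.3015e+12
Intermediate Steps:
K(r, j) = 3 - r/9
Y(H) = H*(22/9 + 2*H)/2 (Y(H) = (H*((H + H) + (3 - 1/9*5)))/2 = (H*(2*H + (3 - 5/9)))/2 = (H*(2*H + 22/9))/2 = (H*(22/9 + 2*H))/2 = H*(22/9 + 2*H)/2)
O(G, P) = P + G*(11 + 9*G)/9
(O(1720, -2157) - 548333)*(857278 + 512643) = ((-2157 + 1720**2 + (11/9)*1720) - 548333)*(857278 + 512643) = ((-2157 + 2958400 + 18920/9) - 548333)*1369921 = (26625107/9 - 548333)*1369921 = (21690110/9)*1369921 = 29713737181310/9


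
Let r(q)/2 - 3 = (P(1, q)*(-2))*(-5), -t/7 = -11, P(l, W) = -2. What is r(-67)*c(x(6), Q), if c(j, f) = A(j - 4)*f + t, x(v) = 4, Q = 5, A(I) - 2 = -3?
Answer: -2448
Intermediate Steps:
A(I) = -1 (A(I) = 2 - 3 = -1)
t = 77 (t = -7*(-11) = 77)
r(q) = -34 (r(q) = 6 + 2*(-2*(-2)*(-5)) = 6 + 2*(4*(-5)) = 6 + 2*(-20) = 6 - 40 = -34)
c(j, f) = 77 - f (c(j, f) = -f + 77 = 77 - f)
r(-67)*c(x(6), Q) = -34*(77 - 1*5) = -34*(77 - 5) = -34*72 = -2448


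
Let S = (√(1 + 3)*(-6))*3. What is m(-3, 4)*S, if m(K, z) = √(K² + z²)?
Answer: -180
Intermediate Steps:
S = -36 (S = (√4*(-6))*3 = (2*(-6))*3 = -12*3 = -36)
m(-3, 4)*S = √((-3)² + 4²)*(-36) = √(9 + 16)*(-36) = √25*(-36) = 5*(-36) = -180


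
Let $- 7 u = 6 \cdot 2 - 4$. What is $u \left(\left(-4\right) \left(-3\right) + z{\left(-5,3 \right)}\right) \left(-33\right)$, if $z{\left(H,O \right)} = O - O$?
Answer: $\frac{3168}{7} \approx 452.57$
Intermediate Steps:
$z{\left(H,O \right)} = 0$
$u = - \frac{8}{7}$ ($u = - \frac{6 \cdot 2 - 4}{7} = - \frac{12 - 4}{7} = \left(- \frac{1}{7}\right) 8 = - \frac{8}{7} \approx -1.1429$)
$u \left(\left(-4\right) \left(-3\right) + z{\left(-5,3 \right)}\right) \left(-33\right) = - \frac{8 \left(\left(-4\right) \left(-3\right) + 0\right)}{7} \left(-33\right) = - \frac{8 \left(12 + 0\right)}{7} \left(-33\right) = \left(- \frac{8}{7}\right) 12 \left(-33\right) = \left(- \frac{96}{7}\right) \left(-33\right) = \frac{3168}{7}$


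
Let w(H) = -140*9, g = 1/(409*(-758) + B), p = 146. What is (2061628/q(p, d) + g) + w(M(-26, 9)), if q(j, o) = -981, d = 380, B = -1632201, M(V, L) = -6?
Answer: -6404845481405/1905320763 ≈ -3361.6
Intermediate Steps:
g = -1/1942223 (g = 1/(409*(-758) - 1632201) = 1/(-310022 - 1632201) = 1/(-1942223) = -1/1942223 ≈ -5.1487e-7)
w(H) = -1260
(2061628/q(p, d) + g) + w(M(-26, 9)) = (2061628/(-981) - 1/1942223) - 1260 = (2061628*(-1/981) - 1/1942223) - 1260 = (-2061628/981 - 1/1942223) - 1260 = -4004141320025/1905320763 - 1260 = -6404845481405/1905320763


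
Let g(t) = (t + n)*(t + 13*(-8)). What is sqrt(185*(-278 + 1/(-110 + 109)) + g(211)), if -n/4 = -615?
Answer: sqrt(234182) ≈ 483.92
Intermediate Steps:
n = 2460 (n = -4*(-615) = 2460)
g(t) = (-104 + t)*(2460 + t) (g(t) = (t + 2460)*(t + 13*(-8)) = (2460 + t)*(t - 104) = (2460 + t)*(-104 + t) = (-104 + t)*(2460 + t))
sqrt(185*(-278 + 1/(-110 + 109)) + g(211)) = sqrt(185*(-278 + 1/(-110 + 109)) + (-255840 + 211**2 + 2356*211)) = sqrt(185*(-278 + 1/(-1)) + (-255840 + 44521 + 497116)) = sqrt(185*(-278 - 1) + 285797) = sqrt(185*(-279) + 285797) = sqrt(-51615 + 285797) = sqrt(234182)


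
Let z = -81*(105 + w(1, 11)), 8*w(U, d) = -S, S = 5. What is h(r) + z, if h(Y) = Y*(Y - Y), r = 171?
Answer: -67635/8 ≈ -8454.4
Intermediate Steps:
w(U, d) = -5/8 (w(U, d) = (-1*5)/8 = (1/8)*(-5) = -5/8)
h(Y) = 0 (h(Y) = Y*0 = 0)
z = -67635/8 (z = -81*(105 - 5/8) = -81*835/8 = -67635/8 ≈ -8454.4)
h(r) + z = 0 - 67635/8 = -67635/8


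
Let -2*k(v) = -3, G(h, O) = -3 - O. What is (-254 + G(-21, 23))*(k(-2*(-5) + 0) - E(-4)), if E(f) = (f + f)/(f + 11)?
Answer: -740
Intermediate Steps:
k(v) = 3/2 (k(v) = -½*(-3) = 3/2)
E(f) = 2*f/(11 + f) (E(f) = (2*f)/(11 + f) = 2*f/(11 + f))
(-254 + G(-21, 23))*(k(-2*(-5) + 0) - E(-4)) = (-254 + (-3 - 1*23))*(3/2 - 2*(-4)/(11 - 4)) = (-254 + (-3 - 23))*(3/2 - 2*(-4)/7) = (-254 - 26)*(3/2 - 2*(-4)/7) = -280*(3/2 - 1*(-8/7)) = -280*(3/2 + 8/7) = -280*37/14 = -740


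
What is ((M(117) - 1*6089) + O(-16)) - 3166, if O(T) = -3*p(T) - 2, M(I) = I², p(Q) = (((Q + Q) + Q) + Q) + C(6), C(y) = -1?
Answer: 4627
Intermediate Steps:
p(Q) = -1 + 4*Q (p(Q) = (((Q + Q) + Q) + Q) - 1 = ((2*Q + Q) + Q) - 1 = (3*Q + Q) - 1 = 4*Q - 1 = -1 + 4*Q)
O(T) = 1 - 12*T (O(T) = -3*(-1 + 4*T) - 2 = (3 - 12*T) - 2 = 1 - 12*T)
((M(117) - 1*6089) + O(-16)) - 3166 = ((117² - 1*6089) + (1 - 12*(-16))) - 3166 = ((13689 - 6089) + (1 + 192)) - 3166 = (7600 + 193) - 3166 = 7793 - 3166 = 4627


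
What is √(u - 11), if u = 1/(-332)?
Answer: I*√303199/166 ≈ 3.3171*I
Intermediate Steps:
u = -1/332 ≈ -0.0030120
√(u - 11) = √(-1/332 - 11) = √(-3653/332) = I*√303199/166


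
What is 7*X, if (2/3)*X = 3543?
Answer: 74403/2 ≈ 37202.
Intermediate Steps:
X = 10629/2 (X = (3/2)*3543 = 10629/2 ≈ 5314.5)
7*X = 7*(10629/2) = 74403/2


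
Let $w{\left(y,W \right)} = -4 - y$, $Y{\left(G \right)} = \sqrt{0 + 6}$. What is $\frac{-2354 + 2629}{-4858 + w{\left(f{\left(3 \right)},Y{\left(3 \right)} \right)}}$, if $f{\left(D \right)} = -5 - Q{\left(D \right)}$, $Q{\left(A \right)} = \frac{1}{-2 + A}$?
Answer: $- \frac{275}{4856} \approx -0.056631$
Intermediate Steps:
$f{\left(D \right)} = -5 - \frac{1}{-2 + D}$
$Y{\left(G \right)} = \sqrt{6}$
$\frac{-2354 + 2629}{-4858 + w{\left(f{\left(3 \right)},Y{\left(3 \right)} \right)}} = \frac{-2354 + 2629}{-4858 - \left(4 + \frac{9 - 15}{-2 + 3}\right)} = \frac{275}{-4858 - \left(4 + \frac{9 - 15}{1}\right)} = \frac{275}{-4858 - \left(4 + 1 \left(-6\right)\right)} = \frac{275}{-4858 - -2} = \frac{275}{-4858 + \left(-4 + 6\right)} = \frac{275}{-4858 + 2} = \frac{275}{-4856} = 275 \left(- \frac{1}{4856}\right) = - \frac{275}{4856}$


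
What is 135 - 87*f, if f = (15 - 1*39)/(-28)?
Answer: 423/7 ≈ 60.429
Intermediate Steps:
f = 6/7 (f = (15 - 39)*(-1/28) = -24*(-1/28) = 6/7 ≈ 0.85714)
135 - 87*f = 135 - 87*6/7 = 135 - 522/7 = 423/7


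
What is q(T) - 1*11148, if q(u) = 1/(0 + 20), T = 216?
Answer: -222959/20 ≈ -11148.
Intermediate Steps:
q(u) = 1/20
q(T) - 1*11148 = 1/20 - 1*11148 = 1/20 - 11148 = -222959/20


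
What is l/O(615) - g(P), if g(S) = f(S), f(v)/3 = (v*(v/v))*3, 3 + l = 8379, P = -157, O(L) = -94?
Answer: 62223/47 ≈ 1323.9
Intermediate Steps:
l = 8376 (l = -3 + 8379 = 8376)
f(v) = 9*v (f(v) = 3*((v*(v/v))*3) = 3*((v*1)*3) = 3*(v*3) = 3*(3*v) = 9*v)
g(S) = 9*S
l/O(615) - g(P) = 8376/(-94) - 9*(-157) = 8376*(-1/94) - 1*(-1413) = -4188/47 + 1413 = 62223/47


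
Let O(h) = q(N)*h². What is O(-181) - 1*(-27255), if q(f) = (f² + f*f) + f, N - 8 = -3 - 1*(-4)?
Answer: 5629386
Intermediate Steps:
N = 9 (N = 8 + (-3 - 1*(-4)) = 8 + (-3 + 4) = 8 + 1 = 9)
q(f) = f + 2*f² (q(f) = (f² + f²) + f = 2*f² + f = f + 2*f²)
O(h) = 171*h² (O(h) = (9*(1 + 2*9))*h² = (9*(1 + 18))*h² = (9*19)*h² = 171*h²)
O(-181) - 1*(-27255) = 171*(-181)² - 1*(-27255) = 171*32761 + 27255 = 5602131 + 27255 = 5629386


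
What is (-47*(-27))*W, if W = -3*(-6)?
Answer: 22842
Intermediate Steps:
W = 18
(-47*(-27))*W = -47*(-27)*18 = 1269*18 = 22842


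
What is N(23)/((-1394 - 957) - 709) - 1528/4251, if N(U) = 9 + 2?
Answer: -1574147/4336020 ≈ -0.36304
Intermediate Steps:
N(U) = 11
N(23)/((-1394 - 957) - 709) - 1528/4251 = 11/((-1394 - 957) - 709) - 1528/4251 = 11/(-2351 - 709) - 1528*1/4251 = 11/(-3060) - 1528/4251 = 11*(-1/3060) - 1528/4251 = -11/3060 - 1528/4251 = -1574147/4336020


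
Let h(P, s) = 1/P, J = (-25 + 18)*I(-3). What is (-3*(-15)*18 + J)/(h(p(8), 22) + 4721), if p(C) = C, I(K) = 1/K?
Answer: 19496/113307 ≈ 0.17206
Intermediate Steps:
I(K) = 1/K
J = 7/3 (J = (-25 + 18)/(-3) = -7*(-1/3) = 7/3 ≈ 2.3333)
(-3*(-15)*18 + J)/(h(p(8), 22) + 4721) = (-3*(-15)*18 + 7/3)/(1/8 + 4721) = (45*18 + 7/3)/(1/8 + 4721) = (810 + 7/3)/(37769/8) = (2437/3)*(8/37769) = 19496/113307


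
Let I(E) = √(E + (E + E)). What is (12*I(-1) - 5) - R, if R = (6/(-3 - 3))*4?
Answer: -1 + 12*I*√3 ≈ -1.0 + 20.785*I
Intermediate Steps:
I(E) = √3*√E (I(E) = √(E + 2*E) = √(3*E) = √3*√E)
R = -4 (R = (6/(-6))*4 = -⅙*6*4 = -1*4 = -4)
(12*I(-1) - 5) - R = (12*(√3*√(-1)) - 5) - 1*(-4) = (12*(√3*I) - 5) + 4 = (12*(I*√3) - 5) + 4 = (12*I*√3 - 5) + 4 = (-5 + 12*I*√3) + 4 = -1 + 12*I*√3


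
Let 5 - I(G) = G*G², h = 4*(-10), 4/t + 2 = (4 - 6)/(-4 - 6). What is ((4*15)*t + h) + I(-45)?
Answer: 272870/3 ≈ 90957.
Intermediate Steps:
t = -20/9 (t = 4/(-2 + (4 - 6)/(-4 - 6)) = 4/(-2 - 2/(-10)) = 4/(-2 - 2*(-⅒)) = 4/(-2 + ⅕) = 4/(-9/5) = 4*(-5/9) = -20/9 ≈ -2.2222)
h = -40
I(G) = 5 - G³ (I(G) = 5 - G*G² = 5 - G³)
((4*15)*t + h) + I(-45) = ((4*15)*(-20/9) - 40) + (5 - 1*(-45)³) = (60*(-20/9) - 40) + (5 - 1*(-91125)) = (-400/3 - 40) + (5 + 91125) = -520/3 + 91130 = 272870/3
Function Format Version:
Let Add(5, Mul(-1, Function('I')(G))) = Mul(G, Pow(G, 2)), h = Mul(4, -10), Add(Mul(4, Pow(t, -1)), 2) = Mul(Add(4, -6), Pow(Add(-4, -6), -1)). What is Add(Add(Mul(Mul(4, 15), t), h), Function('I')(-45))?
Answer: Rational(272870, 3) ≈ 90957.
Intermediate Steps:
t = Rational(-20, 9) (t = Mul(4, Pow(Add(-2, Mul(Add(4, -6), Pow(Add(-4, -6), -1))), -1)) = Mul(4, Pow(Add(-2, Mul(-2, Pow(-10, -1))), -1)) = Mul(4, Pow(Add(-2, Mul(-2, Rational(-1, 10))), -1)) = Mul(4, Pow(Add(-2, Rational(1, 5)), -1)) = Mul(4, Pow(Rational(-9, 5), -1)) = Mul(4, Rational(-5, 9)) = Rational(-20, 9) ≈ -2.2222)
h = -40
Function('I')(G) = Add(5, Mul(-1, Pow(G, 3))) (Function('I')(G) = Add(5, Mul(-1, Mul(G, Pow(G, 2)))) = Add(5, Mul(-1, Pow(G, 3))))
Add(Add(Mul(Mul(4, 15), t), h), Function('I')(-45)) = Add(Add(Mul(Mul(4, 15), Rational(-20, 9)), -40), Add(5, Mul(-1, Pow(-45, 3)))) = Add(Add(Mul(60, Rational(-20, 9)), -40), Add(5, Mul(-1, -91125))) = Add(Add(Rational(-400, 3), -40), Add(5, 91125)) = Add(Rational(-520, 3), 91130) = Rational(272870, 3)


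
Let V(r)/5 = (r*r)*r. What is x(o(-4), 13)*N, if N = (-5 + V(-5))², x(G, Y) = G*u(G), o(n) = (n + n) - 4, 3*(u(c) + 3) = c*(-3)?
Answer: -42865200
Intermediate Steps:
u(c) = -3 - c (u(c) = -3 + (c*(-3))/3 = -3 + (-3*c)/3 = -3 - c)
o(n) = -4 + 2*n (o(n) = 2*n - 4 = -4 + 2*n)
x(G, Y) = G*(-3 - G)
V(r) = 5*r³ (V(r) = 5*((r*r)*r) = 5*(r²*r) = 5*r³)
N = 396900 (N = (-5 + 5*(-5)³)² = (-5 + 5*(-125))² = (-5 - 625)² = (-630)² = 396900)
x(o(-4), 13)*N = -(-4 + 2*(-4))*(3 + (-4 + 2*(-4)))*396900 = -(-4 - 8)*(3 + (-4 - 8))*396900 = -1*(-12)*(3 - 12)*396900 = -1*(-12)*(-9)*396900 = -108*396900 = -42865200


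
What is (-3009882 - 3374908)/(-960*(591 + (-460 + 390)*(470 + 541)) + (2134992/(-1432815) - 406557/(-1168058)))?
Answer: -3561884975088021100/37584750723569733073 ≈ -0.094769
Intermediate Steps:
(-3009882 - 3374908)/(-960*(591 + (-460 + 390)*(470 + 541)) + (2134992/(-1432815) - 406557/(-1168058))) = -6384790/(-960*(591 - 70*1011) + (2134992*(-1/1432815) - 406557*(-1/1168058))) = -6384790/(-960*(591 - 70770) + (-711664/477605 + 406557/1168058)) = -6384790/(-960*(-70179) - 637091172527/557870341090) = -6384790/(67371840 - 637091172527/557870341090) = -6384790/37584750723569733073/557870341090 = -6384790*557870341090/37584750723569733073 = -3561884975088021100/37584750723569733073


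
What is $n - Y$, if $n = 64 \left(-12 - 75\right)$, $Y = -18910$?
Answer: $13342$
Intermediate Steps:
$n = -5568$ ($n = 64 \left(-87\right) = -5568$)
$n - Y = -5568 - -18910 = -5568 + 18910 = 13342$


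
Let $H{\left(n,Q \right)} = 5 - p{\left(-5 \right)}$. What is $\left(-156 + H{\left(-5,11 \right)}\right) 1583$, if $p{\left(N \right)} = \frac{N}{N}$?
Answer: $-240616$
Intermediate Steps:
$p{\left(N \right)} = 1$
$H{\left(n,Q \right)} = 4$ ($H{\left(n,Q \right)} = 5 - 1 = 4$)
$\left(-156 + H{\left(-5,11 \right)}\right) 1583 = \left(-156 + 4\right) 1583 = \left(-152\right) 1583 = -240616$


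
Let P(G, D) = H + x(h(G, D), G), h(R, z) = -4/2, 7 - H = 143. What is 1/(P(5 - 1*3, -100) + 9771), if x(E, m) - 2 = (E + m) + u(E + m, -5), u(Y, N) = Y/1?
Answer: 1/9637 ≈ 0.00010377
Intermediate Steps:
H = -136 (H = 7 - 1*143 = 7 - 143 = -136)
u(Y, N) = Y (u(Y, N) = Y*1 = Y)
h(R, z) = -2 (h(R, z) = -4*1/2 = -2)
x(E, m) = 2 + 2*E + 2*m (x(E, m) = 2 + ((E + m) + (E + m)) = 2 + (2*E + 2*m) = 2 + 2*E + 2*m)
P(G, D) = -138 + 2*G (P(G, D) = -136 + (2 + 2*(-2) + 2*G) = -136 + (2 - 4 + 2*G) = -136 + (-2 + 2*G) = -138 + 2*G)
1/(P(5 - 1*3, -100) + 9771) = 1/((-138 + 2*(5 - 1*3)) + 9771) = 1/((-138 + 2*(5 - 3)) + 9771) = 1/((-138 + 2*2) + 9771) = 1/((-138 + 4) + 9771) = 1/(-134 + 9771) = 1/9637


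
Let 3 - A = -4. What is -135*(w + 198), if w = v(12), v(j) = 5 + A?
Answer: -28350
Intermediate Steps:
A = 7 (A = 3 - 1*(-4) = 3 + 4 = 7)
v(j) = 12 (v(j) = 5 + 7 = 12)
w = 12
-135*(w + 198) = -135*(12 + 198) = -135*210 = -28350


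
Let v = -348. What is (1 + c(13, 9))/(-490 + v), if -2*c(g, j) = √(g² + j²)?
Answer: -1/838 + 5*√10/1676 ≈ 0.0082407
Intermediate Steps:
c(g, j) = -√(g² + j²)/2
(1 + c(13, 9))/(-490 + v) = (1 - √(13² + 9²)/2)/(-490 - 348) = (1 - √(169 + 81)/2)/(-838) = (1 - 5*√10/2)*(-1/838) = -1/838 + 5*√10/1676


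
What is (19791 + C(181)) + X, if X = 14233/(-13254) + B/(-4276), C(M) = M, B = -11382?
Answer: 141498150226/7084263 ≈ 19974.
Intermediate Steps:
X = 11249590/7084263 (X = 14233/(-13254) - 11382/(-4276) = 14233*(-1/13254) - 11382*(-1/4276) = -14233/13254 + 5691/2138 = 11249590/7084263 ≈ 1.5880)
(19791 + C(181)) + X = (19791 + 181) + 11249590/7084263 = 19972 + 11249590/7084263 = 141498150226/7084263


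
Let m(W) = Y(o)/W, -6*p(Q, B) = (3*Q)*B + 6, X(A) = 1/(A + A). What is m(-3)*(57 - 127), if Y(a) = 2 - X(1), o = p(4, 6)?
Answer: 35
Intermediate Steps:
X(A) = 1/(2*A)
p(Q, B) = -1 - B*Q/2 (p(Q, B) = -((3*Q)*B + 6)/6 = -(3*B*Q + 6)/6 = -(6 + 3*B*Q)/6 = -1 - B*Q/2)
o = -13 (o = -1 - ½*6*4 = -1 - 12 = -13)
Y(a) = 3/2 (Y(a) = 2 - 1/(2*1) = 2 - 1/2 = 2 - 1*½ = 2 - ½ = 3/2)
m(W) = 3/(2*W)
m(-3)*(57 - 127) = ((3/2)/(-3))*(57 - 127) = ((3/2)*(-⅓))*(-70) = -½*(-70) = 35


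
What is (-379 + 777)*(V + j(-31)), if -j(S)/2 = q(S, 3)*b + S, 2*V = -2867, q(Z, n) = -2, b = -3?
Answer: -550633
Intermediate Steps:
V = -2867/2 (V = (1/2)*(-2867) = -2867/2 ≈ -1433.5)
j(S) = -12 - 2*S (j(S) = -2*(-2*(-3) + S) = -2*(6 + S) = -12 - 2*S)
(-379 + 777)*(V + j(-31)) = (-379 + 777)*(-2867/2 + (-12 - 2*(-31))) = 398*(-2867/2 + (-12 + 62)) = 398*(-2867/2 + 50) = 398*(-2767/2) = -550633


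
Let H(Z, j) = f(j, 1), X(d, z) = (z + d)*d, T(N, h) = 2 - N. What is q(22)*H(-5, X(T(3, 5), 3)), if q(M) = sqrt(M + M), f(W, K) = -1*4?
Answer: -8*sqrt(11) ≈ -26.533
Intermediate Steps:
X(d, z) = d*(d + z) (X(d, z) = (d + z)*d = d*(d + z))
f(W, K) = -4
H(Z, j) = -4
q(M) = sqrt(2)*sqrt(M) (q(M) = sqrt(2*M) = sqrt(2)*sqrt(M))
q(22)*H(-5, X(T(3, 5), 3)) = (sqrt(2)*sqrt(22))*(-4) = (2*sqrt(11))*(-4) = -8*sqrt(11)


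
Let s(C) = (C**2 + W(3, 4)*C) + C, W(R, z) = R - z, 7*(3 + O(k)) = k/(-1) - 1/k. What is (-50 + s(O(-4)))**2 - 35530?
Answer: -20633874159/614656 ≈ -33570.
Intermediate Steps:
O(k) = -3 - k/7 - 1/(7*k) (O(k) = -3 + (k/(-1) - 1/k)/7 = -3 + (k*(-1) - 1/k)/7 = -3 + (-k - 1/k)/7 = -3 + (-k/7 - 1/(7*k)) = -3 - k/7 - 1/(7*k))
s(C) = C**2 (s(C) = (C**2 + (3 - 1*4)*C) + C = (C**2 + (3 - 4)*C) + C = (C**2 - C) + C = C**2)
(-50 + s(O(-4)))**2 - 35530 = (-50 + ((1/7)*(-1 - 1*(-4)*(21 - 4))/(-4))**2)**2 - 35530 = (-50 + ((1/7)*(-1/4)*(-1 - 1*(-4)*17))**2)**2 - 35530 = (-50 + ((1/7)*(-1/4)*(-1 + 68))**2)**2 - 35530 = (-50 + ((1/7)*(-1/4)*67)**2)**2 - 35530 = (-50 + (-67/28)**2)**2 - 35530 = (-50 + 4489/784)**2 - 35530 = (-34711/784)**2 - 35530 = 1204853521/614656 - 35530 = -20633874159/614656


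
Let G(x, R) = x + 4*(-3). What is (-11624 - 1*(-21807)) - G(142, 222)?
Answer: 10053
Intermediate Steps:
G(x, R) = -12 + x (G(x, R) = x - 12 = -12 + x)
(-11624 - 1*(-21807)) - G(142, 222) = (-11624 - 1*(-21807)) - (-12 + 142) = (-11624 + 21807) - 1*130 = 10183 - 130 = 10053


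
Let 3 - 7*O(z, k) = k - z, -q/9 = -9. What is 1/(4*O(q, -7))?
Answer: 1/52 ≈ 0.019231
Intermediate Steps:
q = 81 (q = -9*(-9) = 81)
O(z, k) = 3/7 - k/7 + z/7 (O(z, k) = 3/7 - (k - z)/7 = 3/7 + (-k/7 + z/7) = 3/7 - k/7 + z/7)
1/(4*O(q, -7)) = 1/(4*(3/7 - ⅐*(-7) + (⅐)*81)) = 1/(4*(3/7 + 1 + 81/7)) = 1/(4*13) = 1/52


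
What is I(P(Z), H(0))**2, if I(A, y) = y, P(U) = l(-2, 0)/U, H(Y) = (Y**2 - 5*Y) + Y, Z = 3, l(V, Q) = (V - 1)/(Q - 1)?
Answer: 0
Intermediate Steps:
l(V, Q) = (-1 + V)/(-1 + Q)
H(Y) = Y**2 - 4*Y
P(U) = 3/U (P(U) = ((-1 - 2)/(-1 + 0))/U = (-3/(-1))/U = (-1*(-3))/U = 3/U)
I(P(Z), H(0))**2 = (0*(-4 + 0))**2 = (0*(-4))**2 = 0**2 = 0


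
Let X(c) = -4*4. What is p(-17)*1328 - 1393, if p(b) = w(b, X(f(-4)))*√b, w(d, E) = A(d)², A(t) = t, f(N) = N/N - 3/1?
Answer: -1393 + 383792*I*√17 ≈ -1393.0 + 1.5824e+6*I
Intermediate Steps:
f(N) = -2 (f(N) = 1 - 3*1 = 1 - 3 = -2)
X(c) = -16
w(d, E) = d²
p(b) = b^(5/2) (p(b) = b²*√b = b^(5/2))
p(-17)*1328 - 1393 = (-17)^(5/2)*1328 - 1393 = (289*I*√17)*1328 - 1393 = 383792*I*√17 - 1393 = -1393 + 383792*I*√17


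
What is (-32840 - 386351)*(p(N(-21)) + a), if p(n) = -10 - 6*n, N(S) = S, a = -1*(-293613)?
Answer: -123128553239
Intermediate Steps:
a = 293613
(-32840 - 386351)*(p(N(-21)) + a) = (-32840 - 386351)*((-10 - 6*(-21)) + 293613) = -419191*((-10 + 126) + 293613) = -419191*(116 + 293613) = -419191*293729 = -123128553239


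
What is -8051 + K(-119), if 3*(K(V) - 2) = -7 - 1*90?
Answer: -24244/3 ≈ -8081.3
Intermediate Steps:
K(V) = -91/3 (K(V) = 2 + (-7 - 1*90)/3 = 2 + (-7 - 90)/3 = 2 + (⅓)*(-97) = 2 - 97/3 = -91/3)
-8051 + K(-119) = -8051 - 91/3 = -24244/3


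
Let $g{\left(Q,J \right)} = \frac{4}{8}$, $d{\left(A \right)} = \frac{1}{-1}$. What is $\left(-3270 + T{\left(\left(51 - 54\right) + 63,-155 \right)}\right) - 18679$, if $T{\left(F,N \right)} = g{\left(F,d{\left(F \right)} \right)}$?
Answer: $- \frac{43897}{2} \approx -21949.0$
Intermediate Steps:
$d{\left(A \right)} = -1$
$g{\left(Q,J \right)} = \frac{1}{2}$ ($g{\left(Q,J \right)} = 4 \cdot \frac{1}{8} = \frac{1}{2}$)
$T{\left(F,N \right)} = \frac{1}{2}$
$\left(-3270 + T{\left(\left(51 - 54\right) + 63,-155 \right)}\right) - 18679 = \left(-3270 + \frac{1}{2}\right) - 18679 = - \frac{6539}{2} - 18679 = - \frac{43897}{2}$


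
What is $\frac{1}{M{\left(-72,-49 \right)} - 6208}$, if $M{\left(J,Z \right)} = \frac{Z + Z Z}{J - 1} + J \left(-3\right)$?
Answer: $- \frac{73}{439768} \approx -0.000166$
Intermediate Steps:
$M{\left(J,Z \right)} = - 3 J + \frac{Z + Z^{2}}{-1 + J}$ ($M{\left(J,Z \right)} = \frac{Z + Z^{2}}{-1 + J} - 3 J = - 3 J + \frac{Z + Z^{2}}{-1 + J}$)
$\frac{1}{M{\left(-72,-49 \right)} - 6208} = \frac{1}{\frac{-49 + \left(-49\right)^{2} - 3 \left(-72\right)^{2} + 3 \left(-72\right)}{-1 - 72} - 6208} = \frac{1}{\frac{-49 + 2401 - 15552 - 216}{-73} - 6208} = \frac{1}{- \frac{-49 + 2401 - 15552 - 216}{73} - 6208} = \frac{1}{\left(- \frac{1}{73}\right) \left(-13416\right) - 6208} = \frac{1}{\frac{13416}{73} - 6208} = \frac{1}{- \frac{439768}{73}} = - \frac{73}{439768}$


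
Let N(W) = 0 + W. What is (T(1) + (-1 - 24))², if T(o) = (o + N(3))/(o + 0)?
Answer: 441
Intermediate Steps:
N(W) = W
T(o) = (3 + o)/o (T(o) = (o + 3)/(o + 0) = (3 + o)/o)
(T(1) + (-1 - 24))² = ((3 + 1)/1 + (-1 - 24))² = (1*4 - 25)² = (4 - 25)² = (-21)² = 441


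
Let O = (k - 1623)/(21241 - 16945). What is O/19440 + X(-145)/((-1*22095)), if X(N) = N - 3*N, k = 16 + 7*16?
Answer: -107787385/8201098368 ≈ -0.013143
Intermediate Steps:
k = 128 (k = 16 + 112 = 128)
X(N) = -2*N
O = -1495/4296 (O = (128 - 1623)/(21241 - 16945) = -1495/4296 ≈ -0.34800)
O/19440 + X(-145)/((-1*22095)) = -1495/4296/19440 + (-2*(-145))/((-1*22095)) = -1495/4296*1/19440 + 290/(-22095) = -299/16702848 + 290*(-1/22095) = -299/16702848 - 58/4419 = -107787385/8201098368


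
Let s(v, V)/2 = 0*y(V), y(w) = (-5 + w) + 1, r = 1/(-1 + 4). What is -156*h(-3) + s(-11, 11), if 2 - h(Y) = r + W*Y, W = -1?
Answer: 208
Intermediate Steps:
r = ⅓ (r = 1/3 = ⅓ ≈ 0.33333)
y(w) = -4 + w
s(v, V) = 0 (s(v, V) = 2*(0*(-4 + V)) = 2*0 = 0)
h(Y) = 5/3 + Y (h(Y) = 2 - (⅓ - Y) = 2 + (-⅓ + Y) = 5/3 + Y)
-156*h(-3) + s(-11, 11) = -156*(5/3 - 3) + 0 = -156*(-4/3) + 0 = 208 + 0 = 208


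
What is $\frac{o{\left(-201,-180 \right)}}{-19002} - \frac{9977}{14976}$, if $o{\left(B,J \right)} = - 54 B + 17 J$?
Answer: $- \frac{51050983}{47428992} \approx -1.0764$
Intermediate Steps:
$\frac{o{\left(-201,-180 \right)}}{-19002} - \frac{9977}{14976} = \frac{\left(-54\right) \left(-201\right) + 17 \left(-180\right)}{-19002} - \frac{9977}{14976} = \left(10854 - 3060\right) \left(- \frac{1}{19002}\right) - \frac{9977}{14976} = 7794 \left(- \frac{1}{19002}\right) - \frac{9977}{14976} = - \frac{1299}{3167} - \frac{9977}{14976} = - \frac{51050983}{47428992}$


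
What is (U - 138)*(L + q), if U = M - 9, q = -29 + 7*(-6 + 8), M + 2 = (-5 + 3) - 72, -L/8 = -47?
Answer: -80503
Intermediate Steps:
L = 376 (L = -8*(-47) = 376)
M = -76 (M = -2 + ((-5 + 3) - 72) = -2 + (-2 - 72) = -2 - 74 = -76)
q = -15 (q = -29 + 7*2 = -29 + 14 = -15)
U = -85 (U = -76 - 9 = -85)
(U - 138)*(L + q) = (-85 - 138)*(376 - 15) = -223*361 = -80503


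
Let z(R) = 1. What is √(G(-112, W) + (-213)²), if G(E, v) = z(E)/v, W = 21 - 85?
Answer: √2903615/8 ≈ 213.00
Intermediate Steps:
W = -64
G(E, v) = 1/v
√(G(-112, W) + (-213)²) = √(1/(-64) + (-213)²) = √(-1/64 + 45369) = √(2903615/64) = √2903615/8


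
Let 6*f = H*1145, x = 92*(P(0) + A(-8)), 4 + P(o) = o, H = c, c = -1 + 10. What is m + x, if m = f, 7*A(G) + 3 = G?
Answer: 16869/14 ≈ 1204.9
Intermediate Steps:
c = 9
A(G) = -3/7 + G/7
H = 9
P(o) = -4 + o
x = -3588/7 (x = 92*((-4 + 0) + (-3/7 + (⅐)*(-8))) = 92*(-4 + (-3/7 - 8/7)) = 92*(-4 - 11/7) = 92*(-39/7) = -3588/7 ≈ -512.57)
f = 3435/2 (f = (9*1145)/6 = (⅙)*10305 = 3435/2 ≈ 1717.5)
m = 3435/2 ≈ 1717.5
m + x = 3435/2 - 3588/7 = 16869/14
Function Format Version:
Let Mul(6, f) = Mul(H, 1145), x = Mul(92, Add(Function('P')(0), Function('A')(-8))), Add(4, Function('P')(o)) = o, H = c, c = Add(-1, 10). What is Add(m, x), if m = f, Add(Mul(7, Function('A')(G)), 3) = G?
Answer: Rational(16869, 14) ≈ 1204.9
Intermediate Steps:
c = 9
Function('A')(G) = Add(Rational(-3, 7), Mul(Rational(1, 7), G))
H = 9
Function('P')(o) = Add(-4, o)
x = Rational(-3588, 7) (x = Mul(92, Add(Add(-4, 0), Add(Rational(-3, 7), Mul(Rational(1, 7), -8)))) = Mul(92, Add(-4, Add(Rational(-3, 7), Rational(-8, 7)))) = Mul(92, Add(-4, Rational(-11, 7))) = Mul(92, Rational(-39, 7)) = Rational(-3588, 7) ≈ -512.57)
f = Rational(3435, 2) (f = Mul(Rational(1, 6), Mul(9, 1145)) = Mul(Rational(1, 6), 10305) = Rational(3435, 2) ≈ 1717.5)
m = Rational(3435, 2) ≈ 1717.5
Add(m, x) = Add(Rational(3435, 2), Rational(-3588, 7)) = Rational(16869, 14)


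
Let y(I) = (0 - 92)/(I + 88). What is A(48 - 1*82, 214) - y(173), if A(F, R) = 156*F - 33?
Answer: -1392865/261 ≈ -5336.6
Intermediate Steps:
A(F, R) = -33 + 156*F
y(I) = -92/(88 + I)
A(48 - 1*82, 214) - y(173) = (-33 + 156*(48 - 1*82)) - (-92)/(88 + 173) = (-33 + 156*(48 - 82)) - (-92)/261 = (-33 + 156*(-34)) - (-92)/261 = (-33 - 5304) - 1*(-92/261) = -5337 + 92/261 = -1392865/261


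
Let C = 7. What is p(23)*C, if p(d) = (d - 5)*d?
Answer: 2898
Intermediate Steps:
p(d) = d*(-5 + d) (p(d) = (-5 + d)*d = d*(-5 + d))
p(23)*C = (23*(-5 + 23))*7 = (23*18)*7 = 414*7 = 2898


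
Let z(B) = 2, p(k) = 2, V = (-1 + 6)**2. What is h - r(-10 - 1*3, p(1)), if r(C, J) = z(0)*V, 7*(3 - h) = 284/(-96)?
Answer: -7825/168 ≈ -46.577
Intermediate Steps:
V = 25 (V = 5**2 = 25)
h = 575/168 (h = 3 - 284/(7*(-96)) = 3 - 284*(-1)/(7*96) = 3 - 1/7*(-71/24) = 3 + 71/168 = 575/168 ≈ 3.4226)
r(C, J) = 50 (r(C, J) = 2*25 = 50)
h - r(-10 - 1*3, p(1)) = 575/168 - 1*50 = 575/168 - 50 = -7825/168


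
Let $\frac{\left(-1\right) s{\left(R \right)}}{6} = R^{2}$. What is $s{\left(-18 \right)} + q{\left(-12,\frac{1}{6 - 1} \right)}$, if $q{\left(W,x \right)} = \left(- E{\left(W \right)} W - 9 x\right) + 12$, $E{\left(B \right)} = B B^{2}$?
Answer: $- \frac{113349}{5} \approx -22670.0$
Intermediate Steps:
$E{\left(B \right)} = B^{3}$
$q{\left(W,x \right)} = 12 - W^{4} - 9 x$ ($q{\left(W,x \right)} = \left(- W^{3} W - 9 x\right) + 12 = \left(- W^{4} - 9 x\right) + 12 = 12 - W^{4} - 9 x$)
$s{\left(R \right)} = - 6 R^{2}$
$s{\left(-18 \right)} + q{\left(-12,\frac{1}{6 - 1} \right)} = - 6 \left(-18\right)^{2} - \left(20724 + \frac{9}{6 - 1}\right) = \left(-6\right) 324 - \left(20724 + \frac{9}{5}\right) = -1944 - \frac{103629}{5} = - \frac{113349}{5}$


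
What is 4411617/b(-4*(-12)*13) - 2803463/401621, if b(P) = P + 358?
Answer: 1769045030491/394391822 ≈ 4485.5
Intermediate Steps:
b(P) = 358 + P
4411617/b(-4*(-12)*13) - 2803463/401621 = 4411617/(358 - 4*(-12)*13) - 2803463/401621 = 4411617/(358 + 48*13) - 2803463*1/401621 = 4411617/(358 + 624) - 2803463/401621 = 4411617/982 - 2803463/401621 = 1769045030491/394391822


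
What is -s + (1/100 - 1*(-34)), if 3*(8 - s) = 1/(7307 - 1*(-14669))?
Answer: 42869707/1648200 ≈ 26.010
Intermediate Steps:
s = 527423/65928 (s = 8 - 1/(3*(7307 - 1*(-14669))) = 8 - 1/(3*(7307 + 14669)) = 8 - 1/3/21976 = 8 - 1/3*1/21976 = 8 - 1/65928 = 527423/65928 ≈ 8.0000)
-s + (1/100 - 1*(-34)) = -1*527423/65928 + (1/100 - 1*(-34)) = -527423/65928 + (1/100 + 34) = -527423/65928 + 3401/100 = 42869707/1648200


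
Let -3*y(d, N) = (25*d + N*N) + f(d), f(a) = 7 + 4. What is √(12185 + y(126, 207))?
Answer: I*√28365/3 ≈ 56.14*I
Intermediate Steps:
f(a) = 11
y(d, N) = -11/3 - 25*d/3 - N²/3 (y(d, N) = -((25*d + N*N) + 11)/3 = -((25*d + N²) + 11)/3 = -((N² + 25*d) + 11)/3 = -(11 + N² + 25*d)/3 = -11/3 - 25*d/3 - N²/3)
√(12185 + y(126, 207)) = √(12185 + (-11/3 - 25/3*126 - ⅓*207²)) = √(12185 + (-11/3 - 1050 - ⅓*42849)) = √(12185 + (-11/3 - 1050 - 14283)) = √(12185 - 46010/3) = √(-9455/3) = I*√28365/3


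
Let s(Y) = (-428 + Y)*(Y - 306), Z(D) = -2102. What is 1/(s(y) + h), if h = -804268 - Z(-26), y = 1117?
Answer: -1/243387 ≈ -4.1087e-6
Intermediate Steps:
s(Y) = (-428 + Y)*(-306 + Y)
h = -802166 (h = -804268 - 1*(-2102) = -804268 + 2102 = -802166)
1/(s(y) + h) = 1/((130968 + 1117**2 - 734*1117) - 802166) = 1/((130968 + 1247689 - 819878) - 802166) = 1/(558779 - 802166) = 1/(-243387) = -1/243387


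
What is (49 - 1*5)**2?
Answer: 1936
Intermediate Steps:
(49 - 1*5)**2 = (49 - 5)**2 = 44**2 = 1936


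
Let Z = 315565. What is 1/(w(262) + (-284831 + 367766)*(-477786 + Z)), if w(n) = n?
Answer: -1/13453798373 ≈ -7.4328e-11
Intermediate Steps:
1/(w(262) + (-284831 + 367766)*(-477786 + Z)) = 1/(262 + (-284831 + 367766)*(-477786 + 315565)) = 1/(262 + 82935*(-162221)) = 1/(262 - 13453798635) = 1/(-13453798373) = -1/13453798373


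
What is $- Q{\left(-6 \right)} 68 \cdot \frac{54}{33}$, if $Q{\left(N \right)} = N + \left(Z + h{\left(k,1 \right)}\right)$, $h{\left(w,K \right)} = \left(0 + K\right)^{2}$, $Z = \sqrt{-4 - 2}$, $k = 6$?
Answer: $\frac{6120}{11} - \frac{1224 i \sqrt{6}}{11} \approx 556.36 - 272.56 i$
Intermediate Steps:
$Z = i \sqrt{6}$ ($Z = \sqrt{-6} = i \sqrt{6} \approx 2.4495 i$)
$h{\left(w,K \right)} = K^{2}$
$Q{\left(N \right)} = 1 + N + i \sqrt{6}$ ($Q{\left(N \right)} = N + \left(i \sqrt{6} + 1^{2}\right) = N + \left(i \sqrt{6} + 1\right) = N + \left(1 + i \sqrt{6}\right) = 1 + N + i \sqrt{6}$)
$- Q{\left(-6 \right)} 68 \cdot \frac{54}{33} = - \left(1 - 6 + i \sqrt{6}\right) 68 \cdot \frac{54}{33} = - \left(-5 + i \sqrt{6}\right) 68 \cdot 54 \cdot \frac{1}{33} = - \frac{\left(-340 + 68 i \sqrt{6}\right) 18}{11} = - (- \frac{6120}{11} + \frac{1224 i \sqrt{6}}{11}) = \frac{6120}{11} - \frac{1224 i \sqrt{6}}{11}$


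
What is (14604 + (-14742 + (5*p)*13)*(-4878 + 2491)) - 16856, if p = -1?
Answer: 35342057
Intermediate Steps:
(14604 + (-14742 + (5*p)*13)*(-4878 + 2491)) - 16856 = (14604 + (-14742 + (5*(-1))*13)*(-4878 + 2491)) - 16856 = (14604 + (-14742 - 5*13)*(-2387)) - 16856 = (14604 + (-14742 - 65)*(-2387)) - 16856 = (14604 - 14807*(-2387)) - 16856 = (14604 + 35344309) - 16856 = 35358913 - 16856 = 35342057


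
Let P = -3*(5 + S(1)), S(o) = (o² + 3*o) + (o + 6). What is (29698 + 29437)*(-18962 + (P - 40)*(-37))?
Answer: -928774310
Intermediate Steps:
S(o) = 6 + o² + 4*o (S(o) = (o² + 3*o) + (6 + o) = 6 + o² + 4*o)
P = -48 (P = -3*(5 + (6 + 1² + 4*1)) = -3*(5 + (6 + 1 + 4)) = -3*(5 + 11) = -3*16 = -48)
(29698 + 29437)*(-18962 + (P - 40)*(-37)) = (29698 + 29437)*(-18962 + (-48 - 40)*(-37)) = 59135*(-18962 - 88*(-37)) = 59135*(-18962 + 3256) = 59135*(-15706) = -928774310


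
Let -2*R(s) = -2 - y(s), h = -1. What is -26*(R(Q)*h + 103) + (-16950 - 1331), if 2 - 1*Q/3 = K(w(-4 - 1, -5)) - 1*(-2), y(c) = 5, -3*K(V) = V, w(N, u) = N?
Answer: -20868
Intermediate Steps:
K(V) = -V/3
Q = -5 (Q = 6 - 3*(-(-4 - 1)/3 - 1*(-2)) = 6 - 3*(-1/3*(-5) + 2) = 6 - 3*(5/3 + 2) = 6 - 3*11/3 = 6 - 11 = -5)
R(s) = 7/2 (R(s) = -(-2 - 1*5)/2 = -(-2 - 5)/2 = -1/2*(-7) = 7/2)
-26*(R(Q)*h + 103) + (-16950 - 1331) = -26*((7/2)*(-1) + 103) + (-16950 - 1331) = -26*(-7/2 + 103) - 18281 = -26*199/2 - 18281 = -2587 - 18281 = -20868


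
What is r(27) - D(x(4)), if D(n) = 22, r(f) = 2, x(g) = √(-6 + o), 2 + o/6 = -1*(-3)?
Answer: -20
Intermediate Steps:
o = 6 (o = -12 + 6*(-1*(-3)) = -12 + 6*3 = -12 + 18 = 6)
x(g) = 0 (x(g) = √(-6 + 6) = √0 = 0)
r(27) - D(x(4)) = 2 - 1*22 = 2 - 22 = -20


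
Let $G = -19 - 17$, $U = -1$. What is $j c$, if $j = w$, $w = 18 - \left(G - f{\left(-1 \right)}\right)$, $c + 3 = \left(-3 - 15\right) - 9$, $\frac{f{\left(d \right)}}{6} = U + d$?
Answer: $-1260$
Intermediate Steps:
$f{\left(d \right)} = -6 + 6 d$ ($f{\left(d \right)} = 6 \left(-1 + d\right) = -6 + 6 d$)
$G = -36$ ($G = -19 - 17 = -36$)
$c = -30$ ($c = -3 - 27 = -30$)
$w = 42$ ($w = 18 + \left(\left(-6 + 6 \left(-1\right)\right) - -36\right) = 18 + \left(\left(-6 - 6\right) + 36\right) = 18 + \left(-12 + 36\right) = 18 + 24 = 42$)
$j = 42$
$j c = 42 \left(-30\right) = -1260$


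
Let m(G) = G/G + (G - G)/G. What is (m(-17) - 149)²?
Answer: 21904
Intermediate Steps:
m(G) = 1 (m(G) = 1 + 0/G = 1 + 0 = 1)
(m(-17) - 149)² = (1 - 149)² = (-148)² = 21904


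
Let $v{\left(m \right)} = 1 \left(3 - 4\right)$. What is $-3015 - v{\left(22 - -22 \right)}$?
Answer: $-3014$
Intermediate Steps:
$v{\left(m \right)} = -1$ ($v{\left(m \right)} = 1 \left(-1\right) = -1$)
$-3015 - v{\left(22 - -22 \right)} = -3015 - -1 = -3015 + 1 = -3014$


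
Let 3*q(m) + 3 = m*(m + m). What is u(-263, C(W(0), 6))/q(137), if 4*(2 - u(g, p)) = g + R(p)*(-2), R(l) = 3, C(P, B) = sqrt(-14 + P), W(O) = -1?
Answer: 831/150140 ≈ 0.0055348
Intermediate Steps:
q(m) = -1 + 2*m**2/3 (q(m) = -1 + (m*(m + m))/3 = -1 + (m*(2*m))/3 = -1 + (2*m**2)/3 = -1 + 2*m**2/3)
u(g, p) = 7/2 - g/4 (u(g, p) = 2 - (g + 3*(-2))/4 = 2 - (g - 6)/4 = 2 - (-6 + g)/4 = 2 + (3/2 - g/4) = 7/2 - g/4)
u(-263, C(W(0), 6))/q(137) = (7/2 - 1/4*(-263))/(-1 + (2/3)*137**2) = (7/2 + 263/4)/(-1 + (2/3)*18769) = 277/(4*(-1 + 37538/3)) = 277/(4*(37535/3)) = (277/4)*(3/37535) = 831/150140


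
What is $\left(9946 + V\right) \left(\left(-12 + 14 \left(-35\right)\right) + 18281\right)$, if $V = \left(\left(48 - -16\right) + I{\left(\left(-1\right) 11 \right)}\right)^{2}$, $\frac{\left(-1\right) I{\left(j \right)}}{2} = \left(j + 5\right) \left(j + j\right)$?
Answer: $887989934$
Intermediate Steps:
$I{\left(j \right)} = - 4 j \left(5 + j\right)$ ($I{\left(j \right)} = - 2 \left(j + 5\right) \left(j + j\right) = - 2 \left(5 + j\right) 2 j = - 2 \cdot 2 j \left(5 + j\right) = - 4 j \left(5 + j\right)$)
$V = 40000$ ($V = \left(\left(48 - -16\right) - 4 \left(\left(-1\right) 11\right) \left(5 - 11\right)\right)^{2} = \left(\left(48 + 16\right) - - 44 \left(5 - 11\right)\right)^{2} = \left(64 - \left(-44\right) \left(-6\right)\right)^{2} = \left(64 - 264\right)^{2} = \left(-200\right)^{2} = 40000$)
$\left(9946 + V\right) \left(\left(-12 + 14 \left(-35\right)\right) + 18281\right) = \left(9946 + 40000\right) \left(\left(-12 + 14 \left(-35\right)\right) + 18281\right) = 49946 \left(\left(-12 - 490\right) + 18281\right) = 49946 \left(-502 + 18281\right) = 49946 \cdot 17779 = 887989934$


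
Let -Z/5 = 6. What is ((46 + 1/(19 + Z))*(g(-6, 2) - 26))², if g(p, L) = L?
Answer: 146894400/121 ≈ 1.2140e+6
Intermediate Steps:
Z = -30 (Z = -5*6 = -30)
((46 + 1/(19 + Z))*(g(-6, 2) - 26))² = ((46 + 1/(19 - 30))*(2 - 26))² = ((46 + 1/(-11))*(-24))² = ((46 - 1/11)*(-24))² = ((505/11)*(-24))² = (-12120/11)² = 146894400/121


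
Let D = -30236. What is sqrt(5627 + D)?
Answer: I*sqrt(24609) ≈ 156.87*I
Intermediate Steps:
sqrt(5627 + D) = sqrt(5627 - 30236) = sqrt(-24609) = I*sqrt(24609)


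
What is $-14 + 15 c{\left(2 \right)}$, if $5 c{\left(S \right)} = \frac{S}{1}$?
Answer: $-8$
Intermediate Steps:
$c{\left(S \right)} = \frac{S}{5}$ ($c{\left(S \right)} = \frac{S 1^{-1}}{5} = \frac{S 1}{5} = \frac{S}{5}$)
$-14 + 15 c{\left(2 \right)} = -14 + 15 \cdot \frac{1}{5} \cdot 2 = -14 + 15 \cdot \frac{2}{5} = -14 + 6 = -8$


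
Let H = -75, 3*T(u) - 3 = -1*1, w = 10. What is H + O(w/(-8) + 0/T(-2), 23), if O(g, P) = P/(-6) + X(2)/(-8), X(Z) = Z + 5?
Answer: -1913/24 ≈ -79.708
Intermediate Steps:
X(Z) = 5 + Z
T(u) = 2/3 (T(u) = 1 + (-1*1)/3 = 1 + (1/3)*(-1) = 1 - 1/3 = 2/3)
O(g, P) = -7/8 - P/6 (O(g, P) = P/(-6) + (5 + 2)/(-8) = P*(-1/6) + 7*(-1/8) = -P/6 - 7/8 = -7/8 - P/6)
H + O(w/(-8) + 0/T(-2), 23) = -75 + (-7/8 - 1/6*23) = -75 + (-7/8 - 23/6) = -75 - 113/24 = -1913/24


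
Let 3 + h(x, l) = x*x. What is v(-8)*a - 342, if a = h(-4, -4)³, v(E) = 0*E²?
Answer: -342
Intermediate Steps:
v(E) = 0
h(x, l) = -3 + x² (h(x, l) = -3 + x*x = -3 + x²)
a = 2197 (a = (-3 + (-4)²)³ = (-3 + 16)³ = 13³ = 2197)
v(-8)*a - 342 = 0*2197 - 342 = 0 - 342 = -342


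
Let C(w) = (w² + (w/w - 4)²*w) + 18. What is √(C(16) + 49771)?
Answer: √50189 ≈ 224.03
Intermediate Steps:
C(w) = 18 + w² + 9*w (C(w) = (w² + (1 - 4)²*w) + 18 = (w² + (-3)²*w) + 18 = (w² + 9*w) + 18 = 18 + w² + 9*w)
√(C(16) + 49771) = √((18 + 16² + 9*16) + 49771) = √((18 + 256 + 144) + 49771) = √(418 + 49771) = √50189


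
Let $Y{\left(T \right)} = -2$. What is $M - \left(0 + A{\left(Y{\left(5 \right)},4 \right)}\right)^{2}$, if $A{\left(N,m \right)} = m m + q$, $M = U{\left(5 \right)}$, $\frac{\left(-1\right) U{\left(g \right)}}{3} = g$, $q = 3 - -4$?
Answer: $-544$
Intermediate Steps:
$q = 7$ ($q = 3 + 4 = 7$)
$U{\left(g \right)} = - 3 g$
$M = -15$ ($M = \left(-3\right) 5 = -15$)
$A{\left(N,m \right)} = 7 + m^{2}$ ($A{\left(N,m \right)} = m m + 7 = m^{2} + 7 = 7 + m^{2}$)
$M - \left(0 + A{\left(Y{\left(5 \right)},4 \right)}\right)^{2} = -15 - \left(0 + \left(7 + 4^{2}\right)\right)^{2} = -15 - \left(0 + \left(7 + 16\right)\right)^{2} = -15 - \left(0 + 23\right)^{2} = -15 - 23^{2} = -15 - 529 = -544$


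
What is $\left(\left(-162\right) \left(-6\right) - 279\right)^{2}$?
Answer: $480249$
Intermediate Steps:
$\left(\left(-162\right) \left(-6\right) - 279\right)^{2} = \left(972 - 279\right)^{2} = 693^{2} = 480249$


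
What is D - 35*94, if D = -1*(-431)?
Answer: -2859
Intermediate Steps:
D = 431
D - 35*94 = 431 - 35*94 = 431 - 3290 = -2859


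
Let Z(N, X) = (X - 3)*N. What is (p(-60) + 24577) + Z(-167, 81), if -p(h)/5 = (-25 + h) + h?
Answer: 12276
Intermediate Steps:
Z(N, X) = N*(-3 + X) (Z(N, X) = (-3 + X)*N = N*(-3 + X))
p(h) = 125 - 10*h (p(h) = -5*((-25 + h) + h) = -5*(-25 + 2*h) = 125 - 10*h)
(p(-60) + 24577) + Z(-167, 81) = ((125 - 10*(-60)) + 24577) - 167*(-3 + 81) = ((125 + 600) + 24577) - 167*78 = (725 + 24577) - 13026 = 25302 - 13026 = 12276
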